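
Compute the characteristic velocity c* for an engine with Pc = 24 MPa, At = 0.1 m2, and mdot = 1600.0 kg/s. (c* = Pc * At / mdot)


c* = 24e6 * 0.1 / 1600.0 = 1500 m/s

1500 m/s


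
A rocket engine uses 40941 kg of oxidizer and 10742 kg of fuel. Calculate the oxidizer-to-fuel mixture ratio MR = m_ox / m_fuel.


MR = 40941 / 10742 = 3.81

3.81


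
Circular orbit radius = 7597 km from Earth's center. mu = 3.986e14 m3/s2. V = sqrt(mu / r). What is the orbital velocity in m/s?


V = sqrt(3.986e14 / 7597000) = 7243 m/s

7243 m/s


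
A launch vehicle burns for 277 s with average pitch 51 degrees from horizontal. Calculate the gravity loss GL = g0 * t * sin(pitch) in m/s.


GL = 9.81 * 277 * sin(51 deg) = 2112 m/s

2112 m/s


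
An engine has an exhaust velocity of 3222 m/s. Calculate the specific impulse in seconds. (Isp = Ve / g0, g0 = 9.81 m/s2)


Isp = Ve / g0 = 3222 / 9.81 = 328.4 s

328.4 s


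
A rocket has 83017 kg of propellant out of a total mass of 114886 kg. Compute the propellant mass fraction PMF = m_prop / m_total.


PMF = 83017 / 114886 = 0.723

0.723


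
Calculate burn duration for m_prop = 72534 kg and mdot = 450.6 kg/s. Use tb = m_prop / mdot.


tb = 72534 / 450.6 = 161.0 s

161.0 s


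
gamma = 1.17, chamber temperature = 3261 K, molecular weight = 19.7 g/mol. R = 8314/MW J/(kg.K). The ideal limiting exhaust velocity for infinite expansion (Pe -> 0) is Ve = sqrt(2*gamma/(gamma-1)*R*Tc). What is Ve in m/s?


R = 8314 / 19.7 = 422.03 J/(kg.K)
Ve = sqrt(2 * 1.17 / (1.17 - 1) * 422.03 * 3261) = 4352 m/s

4352 m/s


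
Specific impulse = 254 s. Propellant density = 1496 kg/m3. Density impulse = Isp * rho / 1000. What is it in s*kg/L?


rho*Isp = 254 * 1496 / 1000 = 380 s*kg/L

380 s*kg/L


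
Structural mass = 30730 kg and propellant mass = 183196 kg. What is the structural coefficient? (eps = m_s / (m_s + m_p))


eps = 30730 / (30730 + 183196) = 0.1436

0.1436


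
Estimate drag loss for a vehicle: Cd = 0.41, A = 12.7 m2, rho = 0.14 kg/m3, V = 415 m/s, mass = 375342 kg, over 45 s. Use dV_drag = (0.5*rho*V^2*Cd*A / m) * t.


D = 0.5 * 0.14 * 415^2 * 0.41 * 12.7 = 62774.29 N
a = 62774.29 / 375342 = 0.1672 m/s2
dV = 0.1672 * 45 = 7.5 m/s

7.5 m/s


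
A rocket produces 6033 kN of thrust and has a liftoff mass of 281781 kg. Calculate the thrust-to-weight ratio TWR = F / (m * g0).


TWR = 6033000 / (281781 * 9.81) = 2.18

2.18


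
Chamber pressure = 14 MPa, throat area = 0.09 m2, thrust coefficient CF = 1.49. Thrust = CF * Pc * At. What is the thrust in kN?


F = 1.49 * 14e6 * 0.09 = 1.8774e+06 N = 1877.4 kN

1877.4 kN


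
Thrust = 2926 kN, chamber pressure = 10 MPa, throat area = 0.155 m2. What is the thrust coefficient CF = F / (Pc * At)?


CF = 2926000 / (10e6 * 0.155) = 1.89

1.89


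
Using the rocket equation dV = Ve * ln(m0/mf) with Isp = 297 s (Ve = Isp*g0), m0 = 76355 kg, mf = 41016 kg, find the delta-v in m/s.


Ve = 297 * 9.81 = 2913.57 m/s
dV = 2913.57 * ln(76355/41016) = 1811 m/s

1811 m/s


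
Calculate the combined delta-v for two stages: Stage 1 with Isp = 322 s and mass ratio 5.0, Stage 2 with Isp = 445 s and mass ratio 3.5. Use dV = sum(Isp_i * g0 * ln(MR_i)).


dV1 = 322 * 9.81 * ln(5.0) = 5083.9 m/s
dV2 = 445 * 9.81 * ln(3.5) = 5468.9 m/s
Total dV = 5083.9 + 5468.9 = 10552.8 m/s ~ 10553 m/s

10553 m/s


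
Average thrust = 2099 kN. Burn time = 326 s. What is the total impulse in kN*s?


It = 2099 * 326 = 684274 kN*s

684274 kN*s


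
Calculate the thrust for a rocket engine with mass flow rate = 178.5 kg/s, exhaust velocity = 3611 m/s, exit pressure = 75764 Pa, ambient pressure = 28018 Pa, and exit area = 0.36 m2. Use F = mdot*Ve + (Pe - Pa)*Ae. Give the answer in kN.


F = 178.5 * 3611 + (75764 - 28018) * 0.36 = 661752.0 N = 661.8 kN

661.8 kN


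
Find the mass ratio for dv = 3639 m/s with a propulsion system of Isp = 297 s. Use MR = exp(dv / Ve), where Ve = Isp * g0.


Ve = 297 * 9.81 = 2913.57 m/s
MR = exp(3639 / 2913.57) = 3.487

3.487


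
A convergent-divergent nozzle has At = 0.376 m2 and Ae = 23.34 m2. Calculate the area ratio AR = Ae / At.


AR = 23.34 / 0.376 = 62.1

62.1


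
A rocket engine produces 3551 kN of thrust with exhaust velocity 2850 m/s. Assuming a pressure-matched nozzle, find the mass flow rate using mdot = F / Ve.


mdot = F / Ve = 3551000 / 2850 = 1246.0 kg/s

1246.0 kg/s


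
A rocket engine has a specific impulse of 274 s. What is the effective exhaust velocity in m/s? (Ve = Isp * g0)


Ve = Isp * g0 = 274 * 9.81 = 2687.9 m/s

2687.9 m/s


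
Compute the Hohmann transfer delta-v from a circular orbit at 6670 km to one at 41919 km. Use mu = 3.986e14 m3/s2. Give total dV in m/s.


V1 = sqrt(mu/r1) = 7730.47 m/s
dV1 = V1*(sqrt(2*r2/(r1+r2)) - 1) = 2424.0 m/s
V2 = sqrt(mu/r2) = 3083.64 m/s
dV2 = V2*(1 - sqrt(2*r1/(r1+r2))) = 1467.89 m/s
Total dV = 3892 m/s

3892 m/s


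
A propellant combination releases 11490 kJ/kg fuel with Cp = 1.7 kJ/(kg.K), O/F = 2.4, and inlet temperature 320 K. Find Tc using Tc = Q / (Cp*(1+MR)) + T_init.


Tc = 11490 / (1.7 * (1 + 2.4)) + 320 = 2308 K

2308 K


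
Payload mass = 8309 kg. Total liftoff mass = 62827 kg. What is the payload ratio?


PR = 8309 / 62827 = 0.1323

0.1323


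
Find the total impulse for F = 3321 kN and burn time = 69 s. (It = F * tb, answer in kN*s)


It = 3321 * 69 = 229149 kN*s

229149 kN*s


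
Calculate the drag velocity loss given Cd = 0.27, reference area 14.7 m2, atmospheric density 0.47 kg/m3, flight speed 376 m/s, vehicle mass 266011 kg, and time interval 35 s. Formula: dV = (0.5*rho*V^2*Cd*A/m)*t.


D = 0.5 * 0.47 * 376^2 * 0.27 * 14.7 = 131863.52 N
a = 131863.52 / 266011 = 0.4957 m/s2
dV = 0.4957 * 35 = 17.3 m/s

17.3 m/s


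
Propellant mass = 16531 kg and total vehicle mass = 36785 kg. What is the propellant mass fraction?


PMF = 16531 / 36785 = 0.449

0.449


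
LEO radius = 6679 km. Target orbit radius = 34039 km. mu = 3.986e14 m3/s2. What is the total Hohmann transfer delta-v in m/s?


V1 = sqrt(mu/r1) = 7725.26 m/s
dV1 = V1*(sqrt(2*r2/(r1+r2)) - 1) = 2263.77 m/s
V2 = sqrt(mu/r2) = 3422.0 m/s
dV2 = V2*(1 - sqrt(2*r1/(r1+r2))) = 1461.99 m/s
Total dV = 3726 m/s

3726 m/s


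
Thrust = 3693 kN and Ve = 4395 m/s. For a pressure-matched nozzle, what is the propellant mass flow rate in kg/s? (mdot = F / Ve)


mdot = F / Ve = 3693000 / 4395 = 840.3 kg/s

840.3 kg/s


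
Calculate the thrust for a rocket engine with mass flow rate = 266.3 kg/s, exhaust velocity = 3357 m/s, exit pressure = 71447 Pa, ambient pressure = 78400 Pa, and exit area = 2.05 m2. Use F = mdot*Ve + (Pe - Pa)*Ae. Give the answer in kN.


F = 266.3 * 3357 + (71447 - 78400) * 2.05 = 879715.0 N = 879.7 kN

879.7 kN


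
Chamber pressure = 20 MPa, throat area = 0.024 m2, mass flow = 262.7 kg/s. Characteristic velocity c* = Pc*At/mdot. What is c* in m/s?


c* = 20e6 * 0.024 / 262.7 = 1827 m/s

1827 m/s


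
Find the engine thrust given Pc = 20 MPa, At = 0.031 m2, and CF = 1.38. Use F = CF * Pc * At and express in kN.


F = 1.38 * 20e6 * 0.031 = 855600.0 N = 855.6 kN

855.6 kN


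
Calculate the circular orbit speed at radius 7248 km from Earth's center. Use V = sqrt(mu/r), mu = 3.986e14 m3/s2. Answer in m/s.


V = sqrt(3.986e14 / 7248000) = 7416 m/s

7416 m/s


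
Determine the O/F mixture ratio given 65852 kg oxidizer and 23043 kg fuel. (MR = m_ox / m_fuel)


MR = 65852 / 23043 = 2.86

2.86


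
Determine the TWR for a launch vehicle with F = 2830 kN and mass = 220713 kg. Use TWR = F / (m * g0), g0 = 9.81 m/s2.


TWR = 2830000 / (220713 * 9.81) = 1.31

1.31


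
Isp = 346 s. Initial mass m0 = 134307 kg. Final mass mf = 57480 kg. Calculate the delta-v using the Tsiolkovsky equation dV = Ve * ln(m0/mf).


Ve = 346 * 9.81 = 3394.26 m/s
dV = 3394.26 * ln(134307/57480) = 2881 m/s

2881 m/s


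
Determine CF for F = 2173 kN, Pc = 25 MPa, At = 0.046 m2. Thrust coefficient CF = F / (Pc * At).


CF = 2173000 / (25e6 * 0.046) = 1.89

1.89


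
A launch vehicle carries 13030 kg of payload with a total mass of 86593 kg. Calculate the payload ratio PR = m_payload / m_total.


PR = 13030 / 86593 = 0.1505

0.1505


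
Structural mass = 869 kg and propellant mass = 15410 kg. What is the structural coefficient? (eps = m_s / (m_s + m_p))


eps = 869 / (869 + 15410) = 0.0534

0.0534


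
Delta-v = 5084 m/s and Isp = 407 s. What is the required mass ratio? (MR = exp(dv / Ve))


Ve = 407 * 9.81 = 3992.67 m/s
MR = exp(5084 / 3992.67) = 3.573

3.573


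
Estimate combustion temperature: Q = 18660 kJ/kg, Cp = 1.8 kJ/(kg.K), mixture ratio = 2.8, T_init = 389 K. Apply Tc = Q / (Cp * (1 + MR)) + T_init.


Tc = 18660 / (1.8 * (1 + 2.8)) + 389 = 3117 K

3117 K


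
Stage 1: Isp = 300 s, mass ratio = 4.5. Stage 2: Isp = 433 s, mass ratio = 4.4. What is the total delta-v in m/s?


dV1 = 300 * 9.81 * ln(4.5) = 4426.5 m/s
dV2 = 433 * 9.81 * ln(4.4) = 6293.5 m/s
Total dV = 4426.5 + 6293.5 = 10720.0 m/s ~ 10720 m/s

10720 m/s


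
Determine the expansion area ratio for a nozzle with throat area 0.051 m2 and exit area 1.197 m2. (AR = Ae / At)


AR = 1.197 / 0.051 = 23.5

23.5


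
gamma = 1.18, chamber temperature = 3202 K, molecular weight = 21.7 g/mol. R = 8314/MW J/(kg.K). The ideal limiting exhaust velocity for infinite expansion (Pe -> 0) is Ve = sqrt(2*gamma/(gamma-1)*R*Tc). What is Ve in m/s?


R = 8314 / 21.7 = 383.13 J/(kg.K)
Ve = sqrt(2 * 1.18 / (1.18 - 1) * 383.13 * 3202) = 4011 m/s

4011 m/s


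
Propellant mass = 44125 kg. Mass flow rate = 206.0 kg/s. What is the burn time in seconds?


tb = 44125 / 206.0 = 214.2 s

214.2 s


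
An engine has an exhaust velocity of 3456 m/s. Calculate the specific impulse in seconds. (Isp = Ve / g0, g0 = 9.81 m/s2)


Isp = Ve / g0 = 3456 / 9.81 = 352.3 s

352.3 s


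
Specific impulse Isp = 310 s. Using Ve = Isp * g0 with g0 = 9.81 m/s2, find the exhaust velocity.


Ve = Isp * g0 = 310 * 9.81 = 3041.1 m/s

3041.1 m/s


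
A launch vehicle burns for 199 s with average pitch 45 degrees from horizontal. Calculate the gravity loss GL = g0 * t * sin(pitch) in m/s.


GL = 9.81 * 199 * sin(45 deg) = 1380 m/s

1380 m/s


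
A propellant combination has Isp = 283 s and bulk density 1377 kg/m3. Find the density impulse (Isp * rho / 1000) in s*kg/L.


rho*Isp = 283 * 1377 / 1000 = 390 s*kg/L

390 s*kg/L


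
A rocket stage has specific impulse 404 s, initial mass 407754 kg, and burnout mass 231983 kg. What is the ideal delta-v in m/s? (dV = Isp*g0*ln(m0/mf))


Ve = 404 * 9.81 = 3963.24 m/s
dV = 3963.24 * ln(407754/231983) = 2235 m/s

2235 m/s


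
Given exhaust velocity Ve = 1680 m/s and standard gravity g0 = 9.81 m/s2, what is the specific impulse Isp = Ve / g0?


Isp = Ve / g0 = 1680 / 9.81 = 171.3 s

171.3 s


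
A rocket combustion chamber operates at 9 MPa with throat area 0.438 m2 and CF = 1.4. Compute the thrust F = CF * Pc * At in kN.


F = 1.4 * 9e6 * 0.438 = 5.5188e+06 N = 5518.8 kN

5518.8 kN


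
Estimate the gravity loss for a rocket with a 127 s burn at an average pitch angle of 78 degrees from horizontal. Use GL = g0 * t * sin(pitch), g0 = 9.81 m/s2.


GL = 9.81 * 127 * sin(78 deg) = 1219 m/s

1219 m/s


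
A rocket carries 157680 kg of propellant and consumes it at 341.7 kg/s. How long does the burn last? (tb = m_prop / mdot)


tb = 157680 / 341.7 = 461.5 s

461.5 s


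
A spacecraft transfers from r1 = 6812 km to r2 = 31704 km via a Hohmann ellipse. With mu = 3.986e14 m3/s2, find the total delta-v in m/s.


V1 = sqrt(mu/r1) = 7649.47 m/s
dV1 = V1*(sqrt(2*r2/(r1+r2)) - 1) = 2165.36 m/s
V2 = sqrt(mu/r2) = 3545.78 m/s
dV2 = V2*(1 - sqrt(2*r1/(r1+r2))) = 1436.94 m/s
Total dV = 3602 m/s

3602 m/s


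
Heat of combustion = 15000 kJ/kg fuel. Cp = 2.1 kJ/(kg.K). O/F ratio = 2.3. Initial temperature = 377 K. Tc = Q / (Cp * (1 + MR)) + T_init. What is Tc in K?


Tc = 15000 / (2.1 * (1 + 2.3)) + 377 = 2542 K

2542 K


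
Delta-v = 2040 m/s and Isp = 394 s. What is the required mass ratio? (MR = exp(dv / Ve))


Ve = 394 * 9.81 = 3865.14 m/s
MR = exp(2040 / 3865.14) = 1.695

1.695


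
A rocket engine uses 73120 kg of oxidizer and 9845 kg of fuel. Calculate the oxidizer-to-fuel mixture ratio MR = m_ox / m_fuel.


MR = 73120 / 9845 = 7.43

7.43


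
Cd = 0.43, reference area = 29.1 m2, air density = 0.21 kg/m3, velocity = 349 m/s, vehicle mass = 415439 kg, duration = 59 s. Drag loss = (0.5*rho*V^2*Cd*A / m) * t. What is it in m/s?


D = 0.5 * 0.21 * 349^2 * 0.43 * 29.1 = 160030.07 N
a = 160030.07 / 415439 = 0.3852 m/s2
dV = 0.3852 * 59 = 22.7 m/s

22.7 m/s


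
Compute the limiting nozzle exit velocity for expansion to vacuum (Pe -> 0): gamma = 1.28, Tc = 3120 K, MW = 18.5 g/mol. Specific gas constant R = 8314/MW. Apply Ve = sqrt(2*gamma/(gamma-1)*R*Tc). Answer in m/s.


R = 8314 / 18.5 = 449.41 J/(kg.K)
Ve = sqrt(2 * 1.28 / (1.28 - 1) * 449.41 * 3120) = 3580 m/s

3580 m/s


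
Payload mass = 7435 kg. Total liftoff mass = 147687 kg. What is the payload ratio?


PR = 7435 / 147687 = 0.0503

0.0503


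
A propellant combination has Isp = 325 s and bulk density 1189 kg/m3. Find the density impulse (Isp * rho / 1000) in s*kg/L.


rho*Isp = 325 * 1189 / 1000 = 386 s*kg/L

386 s*kg/L


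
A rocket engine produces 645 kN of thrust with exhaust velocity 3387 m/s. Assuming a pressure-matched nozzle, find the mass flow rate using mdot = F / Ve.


mdot = F / Ve = 645000 / 3387 = 190.4 kg/s

190.4 kg/s


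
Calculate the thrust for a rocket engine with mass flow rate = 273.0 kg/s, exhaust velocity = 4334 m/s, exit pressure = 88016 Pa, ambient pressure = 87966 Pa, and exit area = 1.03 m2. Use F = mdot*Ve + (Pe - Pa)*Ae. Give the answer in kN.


F = 273.0 * 4334 + (88016 - 87966) * 1.03 = 1.1832e+06 N = 1183.2 kN

1183.2 kN


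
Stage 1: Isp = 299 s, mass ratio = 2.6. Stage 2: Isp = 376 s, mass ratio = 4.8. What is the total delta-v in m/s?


dV1 = 299 * 9.81 * ln(2.6) = 2802.7 m/s
dV2 = 376 * 9.81 * ln(4.8) = 5785.9 m/s
Total dV = 2802.7 + 5785.9 = 8588.6 m/s ~ 8589 m/s

8589 m/s


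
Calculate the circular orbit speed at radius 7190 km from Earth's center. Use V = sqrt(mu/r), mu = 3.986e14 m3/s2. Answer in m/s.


V = sqrt(3.986e14 / 7190000) = 7446 m/s

7446 m/s


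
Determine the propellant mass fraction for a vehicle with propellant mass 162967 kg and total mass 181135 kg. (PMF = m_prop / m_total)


PMF = 162967 / 181135 = 0.9

0.9


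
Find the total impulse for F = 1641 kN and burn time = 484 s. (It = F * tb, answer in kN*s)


It = 1641 * 484 = 794244 kN*s

794244 kN*s


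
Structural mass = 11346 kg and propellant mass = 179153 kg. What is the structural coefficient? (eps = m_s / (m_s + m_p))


eps = 11346 / (11346 + 179153) = 0.0596

0.0596


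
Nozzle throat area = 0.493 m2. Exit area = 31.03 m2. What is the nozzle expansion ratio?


AR = 31.03 / 0.493 = 62.9

62.9


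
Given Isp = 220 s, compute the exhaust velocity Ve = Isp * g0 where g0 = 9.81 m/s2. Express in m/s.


Ve = Isp * g0 = 220 * 9.81 = 2158.2 m/s

2158.2 m/s


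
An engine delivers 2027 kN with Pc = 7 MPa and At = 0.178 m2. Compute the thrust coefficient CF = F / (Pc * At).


CF = 2027000 / (7e6 * 0.178) = 1.63

1.63


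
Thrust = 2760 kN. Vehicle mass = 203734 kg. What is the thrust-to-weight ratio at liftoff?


TWR = 2760000 / (203734 * 9.81) = 1.38

1.38


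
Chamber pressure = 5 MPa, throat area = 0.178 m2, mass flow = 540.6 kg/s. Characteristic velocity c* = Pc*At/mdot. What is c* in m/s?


c* = 5e6 * 0.178 / 540.6 = 1646 m/s

1646 m/s


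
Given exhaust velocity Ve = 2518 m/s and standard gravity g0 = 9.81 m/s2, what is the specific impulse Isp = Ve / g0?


Isp = Ve / g0 = 2518 / 9.81 = 256.7 s

256.7 s


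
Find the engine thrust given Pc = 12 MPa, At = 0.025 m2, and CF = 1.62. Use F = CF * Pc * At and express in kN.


F = 1.62 * 12e6 * 0.025 = 486000.0 N = 486.0 kN

486.0 kN


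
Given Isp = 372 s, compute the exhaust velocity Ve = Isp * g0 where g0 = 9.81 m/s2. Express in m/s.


Ve = Isp * g0 = 372 * 9.81 = 3649.3 m/s

3649.3 m/s


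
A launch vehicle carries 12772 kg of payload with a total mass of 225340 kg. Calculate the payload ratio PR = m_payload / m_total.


PR = 12772 / 225340 = 0.0567

0.0567


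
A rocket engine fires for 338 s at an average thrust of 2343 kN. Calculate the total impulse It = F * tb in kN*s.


It = 2343 * 338 = 791934 kN*s

791934 kN*s


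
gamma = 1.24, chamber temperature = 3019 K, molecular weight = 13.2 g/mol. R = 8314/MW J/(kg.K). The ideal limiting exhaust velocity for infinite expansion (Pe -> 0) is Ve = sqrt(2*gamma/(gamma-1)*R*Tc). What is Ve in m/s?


R = 8314 / 13.2 = 629.85 J/(kg.K)
Ve = sqrt(2 * 1.24 / (1.24 - 1) * 629.85 * 3019) = 4433 m/s

4433 m/s


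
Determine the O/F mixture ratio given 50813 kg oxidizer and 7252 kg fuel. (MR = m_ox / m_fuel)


MR = 50813 / 7252 = 7.01

7.01


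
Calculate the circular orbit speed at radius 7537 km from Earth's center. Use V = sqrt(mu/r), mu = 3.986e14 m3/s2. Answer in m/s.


V = sqrt(3.986e14 / 7537000) = 7272 m/s

7272 m/s


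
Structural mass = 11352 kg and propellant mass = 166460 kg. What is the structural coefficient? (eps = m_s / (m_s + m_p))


eps = 11352 / (11352 + 166460) = 0.0638

0.0638


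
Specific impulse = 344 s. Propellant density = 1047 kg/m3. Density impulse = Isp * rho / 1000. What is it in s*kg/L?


rho*Isp = 344 * 1047 / 1000 = 360 s*kg/L

360 s*kg/L


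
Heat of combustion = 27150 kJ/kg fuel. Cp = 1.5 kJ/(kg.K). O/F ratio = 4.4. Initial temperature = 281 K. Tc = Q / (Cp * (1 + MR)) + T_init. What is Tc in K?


Tc = 27150 / (1.5 * (1 + 4.4)) + 281 = 3633 K

3633 K


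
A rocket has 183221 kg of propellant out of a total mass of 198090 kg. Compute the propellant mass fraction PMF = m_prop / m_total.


PMF = 183221 / 198090 = 0.925

0.925


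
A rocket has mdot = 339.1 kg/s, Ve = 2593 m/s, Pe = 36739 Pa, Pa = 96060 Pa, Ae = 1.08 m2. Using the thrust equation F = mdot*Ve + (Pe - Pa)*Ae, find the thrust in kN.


F = 339.1 * 2593 + (36739 - 96060) * 1.08 = 815220.0 N = 815.2 kN

815.2 kN


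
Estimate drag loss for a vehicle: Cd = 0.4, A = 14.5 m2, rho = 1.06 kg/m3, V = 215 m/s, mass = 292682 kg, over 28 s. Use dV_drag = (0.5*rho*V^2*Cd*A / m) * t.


D = 0.5 * 1.06 * 215^2 * 0.4 * 14.5 = 142095.65 N
a = 142095.65 / 292682 = 0.4855 m/s2
dV = 0.4855 * 28 = 13.6 m/s

13.6 m/s


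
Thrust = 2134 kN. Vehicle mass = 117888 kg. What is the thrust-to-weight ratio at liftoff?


TWR = 2134000 / (117888 * 9.81) = 1.85

1.85


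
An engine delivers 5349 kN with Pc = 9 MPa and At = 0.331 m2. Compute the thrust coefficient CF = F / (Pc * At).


CF = 5349000 / (9e6 * 0.331) = 1.8

1.8


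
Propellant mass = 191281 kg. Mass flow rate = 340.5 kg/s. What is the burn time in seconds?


tb = 191281 / 340.5 = 561.8 s

561.8 s


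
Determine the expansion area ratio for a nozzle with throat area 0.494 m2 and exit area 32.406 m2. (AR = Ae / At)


AR = 32.406 / 0.494 = 65.6

65.6


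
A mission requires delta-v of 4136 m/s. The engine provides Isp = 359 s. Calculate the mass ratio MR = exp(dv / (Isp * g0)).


Ve = 359 * 9.81 = 3521.79 m/s
MR = exp(4136 / 3521.79) = 3.236

3.236


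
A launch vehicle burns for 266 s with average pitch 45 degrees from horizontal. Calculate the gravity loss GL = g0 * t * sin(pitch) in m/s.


GL = 9.81 * 266 * sin(45 deg) = 1845 m/s

1845 m/s


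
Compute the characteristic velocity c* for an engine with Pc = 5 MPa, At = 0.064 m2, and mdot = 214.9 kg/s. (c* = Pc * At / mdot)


c* = 5e6 * 0.064 / 214.9 = 1489 m/s

1489 m/s


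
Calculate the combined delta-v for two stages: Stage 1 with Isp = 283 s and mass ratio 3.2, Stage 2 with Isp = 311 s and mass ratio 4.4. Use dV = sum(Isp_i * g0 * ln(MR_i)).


dV1 = 283 * 9.81 * ln(3.2) = 3229.2 m/s
dV2 = 311 * 9.81 * ln(4.4) = 4520.2 m/s
Total dV = 3229.2 + 4520.2 = 7749.4 m/s ~ 7749 m/s

7749 m/s


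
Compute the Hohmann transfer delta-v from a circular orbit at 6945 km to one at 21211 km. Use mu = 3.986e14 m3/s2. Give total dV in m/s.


V1 = sqrt(mu/r1) = 7575.87 m/s
dV1 = V1*(sqrt(2*r2/(r1+r2)) - 1) = 1723.27 m/s
V2 = sqrt(mu/r2) = 4334.99 m/s
dV2 = V2*(1 - sqrt(2*r1/(r1+r2))) = 1290.23 m/s
Total dV = 3013 m/s

3013 m/s


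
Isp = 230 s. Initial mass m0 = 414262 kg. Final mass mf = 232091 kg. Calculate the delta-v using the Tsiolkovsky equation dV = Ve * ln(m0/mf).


Ve = 230 * 9.81 = 2256.3 m/s
dV = 2256.3 * ln(414262/232091) = 1307 m/s

1307 m/s


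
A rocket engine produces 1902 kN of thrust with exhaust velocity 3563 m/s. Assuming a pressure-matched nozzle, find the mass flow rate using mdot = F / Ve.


mdot = F / Ve = 1902000 / 3563 = 533.8 kg/s

533.8 kg/s


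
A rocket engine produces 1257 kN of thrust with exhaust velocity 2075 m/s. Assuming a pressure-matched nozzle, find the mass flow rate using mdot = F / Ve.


mdot = F / Ve = 1257000 / 2075 = 605.8 kg/s

605.8 kg/s


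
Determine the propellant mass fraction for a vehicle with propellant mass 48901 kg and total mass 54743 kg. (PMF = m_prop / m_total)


PMF = 48901 / 54743 = 0.893

0.893


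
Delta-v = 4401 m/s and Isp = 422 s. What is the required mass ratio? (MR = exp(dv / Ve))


Ve = 422 * 9.81 = 4139.82 m/s
MR = exp(4401 / 4139.82) = 2.895

2.895


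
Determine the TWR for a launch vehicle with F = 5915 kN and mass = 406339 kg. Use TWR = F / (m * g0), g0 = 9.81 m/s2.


TWR = 5915000 / (406339 * 9.81) = 1.48

1.48


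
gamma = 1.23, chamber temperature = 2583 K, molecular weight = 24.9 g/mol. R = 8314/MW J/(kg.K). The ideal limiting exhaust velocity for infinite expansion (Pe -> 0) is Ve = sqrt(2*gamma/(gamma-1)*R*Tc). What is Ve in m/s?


R = 8314 / 24.9 = 333.9 J/(kg.K)
Ve = sqrt(2 * 1.23 / (1.23 - 1) * 333.9 * 2583) = 3037 m/s

3037 m/s


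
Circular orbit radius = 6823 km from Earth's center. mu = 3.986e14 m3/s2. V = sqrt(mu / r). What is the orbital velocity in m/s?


V = sqrt(3.986e14 / 6823000) = 7643 m/s

7643 m/s


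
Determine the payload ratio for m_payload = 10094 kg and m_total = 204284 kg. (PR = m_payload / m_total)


PR = 10094 / 204284 = 0.0494

0.0494


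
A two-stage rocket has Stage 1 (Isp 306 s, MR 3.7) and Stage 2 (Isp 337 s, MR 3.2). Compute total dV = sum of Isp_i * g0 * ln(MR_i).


dV1 = 306 * 9.81 * ln(3.7) = 3927.4 m/s
dV2 = 337 * 9.81 * ln(3.2) = 3845.3 m/s
Total dV = 3927.4 + 3845.3 = 7772.7 m/s ~ 7773 m/s

7773 m/s


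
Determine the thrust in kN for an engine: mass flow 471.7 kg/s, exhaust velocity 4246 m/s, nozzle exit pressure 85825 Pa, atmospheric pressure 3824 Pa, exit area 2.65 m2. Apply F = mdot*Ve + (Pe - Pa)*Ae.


F = 471.7 * 4246 + (85825 - 3824) * 2.65 = 2.2201e+06 N = 2220.1 kN

2220.1 kN


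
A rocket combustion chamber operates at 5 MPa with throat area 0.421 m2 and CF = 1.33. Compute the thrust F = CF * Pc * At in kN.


F = 1.33 * 5e6 * 0.421 = 2.7996e+06 N = 2799.7 kN

2799.7 kN


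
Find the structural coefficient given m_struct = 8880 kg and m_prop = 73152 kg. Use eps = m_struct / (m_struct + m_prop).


eps = 8880 / (8880 + 73152) = 0.1083

0.1083


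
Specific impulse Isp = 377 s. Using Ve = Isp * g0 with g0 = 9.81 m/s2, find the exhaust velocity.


Ve = Isp * g0 = 377 * 9.81 = 3698.4 m/s

3698.4 m/s


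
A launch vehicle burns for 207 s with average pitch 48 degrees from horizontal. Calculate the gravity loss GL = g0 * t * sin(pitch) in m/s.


GL = 9.81 * 207 * sin(48 deg) = 1509 m/s

1509 m/s


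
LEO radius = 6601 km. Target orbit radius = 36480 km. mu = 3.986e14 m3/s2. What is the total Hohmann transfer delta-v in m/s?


V1 = sqrt(mu/r1) = 7770.77 m/s
dV1 = V1*(sqrt(2*r2/(r1+r2)) - 1) = 2341.85 m/s
V2 = sqrt(mu/r2) = 3305.53 m/s
dV2 = V2*(1 - sqrt(2*r1/(r1+r2))) = 1475.67 m/s
Total dV = 3818 m/s

3818 m/s


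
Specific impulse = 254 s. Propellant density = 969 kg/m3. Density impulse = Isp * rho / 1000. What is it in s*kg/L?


rho*Isp = 254 * 969 / 1000 = 246 s*kg/L

246 s*kg/L


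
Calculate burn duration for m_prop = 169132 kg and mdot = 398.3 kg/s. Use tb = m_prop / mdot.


tb = 169132 / 398.3 = 424.6 s

424.6 s


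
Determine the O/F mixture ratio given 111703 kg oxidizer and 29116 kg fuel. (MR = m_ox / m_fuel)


MR = 111703 / 29116 = 3.84

3.84


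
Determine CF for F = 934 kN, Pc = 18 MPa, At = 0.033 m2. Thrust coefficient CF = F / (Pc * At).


CF = 934000 / (18e6 * 0.033) = 1.57

1.57


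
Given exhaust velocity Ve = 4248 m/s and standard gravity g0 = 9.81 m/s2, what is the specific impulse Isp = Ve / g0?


Isp = Ve / g0 = 4248 / 9.81 = 433.0 s

433.0 s


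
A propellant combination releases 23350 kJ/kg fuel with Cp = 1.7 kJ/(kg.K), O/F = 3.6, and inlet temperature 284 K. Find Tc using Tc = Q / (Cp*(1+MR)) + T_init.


Tc = 23350 / (1.7 * (1 + 3.6)) + 284 = 3270 K

3270 K


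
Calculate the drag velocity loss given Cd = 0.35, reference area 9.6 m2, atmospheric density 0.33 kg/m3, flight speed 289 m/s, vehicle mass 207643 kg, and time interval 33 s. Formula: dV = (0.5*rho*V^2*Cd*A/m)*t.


D = 0.5 * 0.33 * 289^2 * 0.35 * 9.6 = 46304.04 N
a = 46304.04 / 207643 = 0.223 m/s2
dV = 0.223 * 33 = 7.4 m/s

7.4 m/s


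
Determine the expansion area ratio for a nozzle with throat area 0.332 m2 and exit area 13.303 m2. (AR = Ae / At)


AR = 13.303 / 0.332 = 40.1

40.1


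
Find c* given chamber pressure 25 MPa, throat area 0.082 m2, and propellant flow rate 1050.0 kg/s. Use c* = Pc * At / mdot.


c* = 25e6 * 0.082 / 1050.0 = 1952 m/s

1952 m/s


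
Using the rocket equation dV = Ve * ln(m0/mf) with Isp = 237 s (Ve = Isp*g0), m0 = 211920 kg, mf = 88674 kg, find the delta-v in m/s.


Ve = 237 * 9.81 = 2324.97 m/s
dV = 2324.97 * ln(211920/88674) = 2026 m/s

2026 m/s


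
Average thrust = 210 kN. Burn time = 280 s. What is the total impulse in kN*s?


It = 210 * 280 = 58800 kN*s

58800 kN*s


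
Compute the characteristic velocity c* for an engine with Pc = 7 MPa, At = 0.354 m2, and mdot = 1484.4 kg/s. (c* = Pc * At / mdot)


c* = 7e6 * 0.354 / 1484.4 = 1669 m/s

1669 m/s


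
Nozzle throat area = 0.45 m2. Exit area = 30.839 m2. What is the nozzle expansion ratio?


AR = 30.839 / 0.45 = 68.5

68.5


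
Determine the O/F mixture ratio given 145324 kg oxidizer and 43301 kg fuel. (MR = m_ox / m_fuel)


MR = 145324 / 43301 = 3.36

3.36


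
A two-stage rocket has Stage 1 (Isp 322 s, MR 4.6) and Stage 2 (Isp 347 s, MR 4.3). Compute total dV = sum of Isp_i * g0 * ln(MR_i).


dV1 = 322 * 9.81 * ln(4.6) = 4820.5 m/s
dV2 = 347 * 9.81 * ln(4.3) = 4965.2 m/s
Total dV = 4820.5 + 4965.2 = 9785.7 m/s ~ 9786 m/s

9786 m/s


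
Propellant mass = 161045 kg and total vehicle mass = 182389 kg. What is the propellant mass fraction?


PMF = 161045 / 182389 = 0.883

0.883


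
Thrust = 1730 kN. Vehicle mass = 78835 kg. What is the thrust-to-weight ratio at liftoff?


TWR = 1730000 / (78835 * 9.81) = 2.24

2.24


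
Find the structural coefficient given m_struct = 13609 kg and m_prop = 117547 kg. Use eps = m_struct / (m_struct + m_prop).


eps = 13609 / (13609 + 117547) = 0.1038

0.1038


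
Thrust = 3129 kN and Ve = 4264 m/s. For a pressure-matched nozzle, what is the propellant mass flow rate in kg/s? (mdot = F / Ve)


mdot = F / Ve = 3129000 / 4264 = 733.8 kg/s

733.8 kg/s


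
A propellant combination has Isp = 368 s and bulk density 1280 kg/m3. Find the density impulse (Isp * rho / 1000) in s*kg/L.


rho*Isp = 368 * 1280 / 1000 = 471 s*kg/L

471 s*kg/L


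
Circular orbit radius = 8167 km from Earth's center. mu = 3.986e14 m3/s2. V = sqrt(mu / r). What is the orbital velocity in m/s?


V = sqrt(3.986e14 / 8167000) = 6986 m/s

6986 m/s


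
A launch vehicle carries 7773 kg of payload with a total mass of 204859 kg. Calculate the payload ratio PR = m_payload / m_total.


PR = 7773 / 204859 = 0.0379

0.0379


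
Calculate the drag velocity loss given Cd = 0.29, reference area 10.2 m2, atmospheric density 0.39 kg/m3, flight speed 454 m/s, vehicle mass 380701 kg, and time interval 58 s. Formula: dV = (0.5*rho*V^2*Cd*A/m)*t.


D = 0.5 * 0.39 * 454^2 * 0.29 * 10.2 = 118889.77 N
a = 118889.77 / 380701 = 0.3123 m/s2
dV = 0.3123 * 58 = 18.1 m/s

18.1 m/s


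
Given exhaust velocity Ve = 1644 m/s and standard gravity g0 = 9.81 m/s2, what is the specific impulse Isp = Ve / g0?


Isp = Ve / g0 = 1644 / 9.81 = 167.6 s

167.6 s


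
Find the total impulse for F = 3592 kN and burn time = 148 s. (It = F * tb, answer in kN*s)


It = 3592 * 148 = 531616 kN*s

531616 kN*s


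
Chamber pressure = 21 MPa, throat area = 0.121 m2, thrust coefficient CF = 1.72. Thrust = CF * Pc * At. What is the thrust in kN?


F = 1.72 * 21e6 * 0.121 = 4.3705e+06 N = 4370.5 kN

4370.5 kN


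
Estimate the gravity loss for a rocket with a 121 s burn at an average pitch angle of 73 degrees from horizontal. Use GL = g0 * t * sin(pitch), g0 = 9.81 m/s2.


GL = 9.81 * 121 * sin(73 deg) = 1135 m/s

1135 m/s


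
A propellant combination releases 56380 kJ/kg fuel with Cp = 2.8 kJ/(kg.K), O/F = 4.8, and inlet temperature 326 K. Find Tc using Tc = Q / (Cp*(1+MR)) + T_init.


Tc = 56380 / (2.8 * (1 + 4.8)) + 326 = 3798 K

3798 K


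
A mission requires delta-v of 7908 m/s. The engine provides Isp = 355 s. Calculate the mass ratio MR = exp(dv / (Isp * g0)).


Ve = 355 * 9.81 = 3482.55 m/s
MR = exp(7908 / 3482.55) = 9.687

9.687


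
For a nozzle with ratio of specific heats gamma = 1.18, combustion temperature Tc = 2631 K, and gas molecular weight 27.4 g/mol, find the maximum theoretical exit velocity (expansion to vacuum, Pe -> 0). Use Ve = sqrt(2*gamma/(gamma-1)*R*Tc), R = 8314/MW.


R = 8314 / 27.4 = 303.43 J/(kg.K)
Ve = sqrt(2 * 1.18 / (1.18 - 1) * 303.43 * 2631) = 3235 m/s

3235 m/s


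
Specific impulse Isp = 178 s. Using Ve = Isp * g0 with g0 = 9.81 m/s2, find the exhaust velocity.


Ve = Isp * g0 = 178 * 9.81 = 1746.2 m/s

1746.2 m/s


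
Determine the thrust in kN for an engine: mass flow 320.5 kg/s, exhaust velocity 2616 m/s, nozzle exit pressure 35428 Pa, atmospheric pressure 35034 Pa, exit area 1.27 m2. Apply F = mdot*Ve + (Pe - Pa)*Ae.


F = 320.5 * 2616 + (35428 - 35034) * 1.27 = 838928.0 N = 838.9 kN

838.9 kN


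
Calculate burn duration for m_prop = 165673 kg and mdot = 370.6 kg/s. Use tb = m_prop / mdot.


tb = 165673 / 370.6 = 447.0 s

447.0 s


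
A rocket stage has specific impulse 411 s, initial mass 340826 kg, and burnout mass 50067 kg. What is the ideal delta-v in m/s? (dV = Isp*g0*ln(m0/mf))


Ve = 411 * 9.81 = 4031.91 m/s
dV = 4031.91 * ln(340826/50067) = 7733 m/s

7733 m/s


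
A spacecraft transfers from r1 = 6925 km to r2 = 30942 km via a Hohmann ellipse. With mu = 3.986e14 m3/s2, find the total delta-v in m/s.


V1 = sqrt(mu/r1) = 7586.8 m/s
dV1 = V1*(sqrt(2*r2/(r1+r2)) - 1) = 2111.99 m/s
V2 = sqrt(mu/r2) = 3589.17 m/s
dV2 = V2*(1 - sqrt(2*r1/(r1+r2))) = 1418.53 m/s
Total dV = 3531 m/s

3531 m/s


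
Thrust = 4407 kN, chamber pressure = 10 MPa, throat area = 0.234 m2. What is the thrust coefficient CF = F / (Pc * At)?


CF = 4407000 / (10e6 * 0.234) = 1.88

1.88


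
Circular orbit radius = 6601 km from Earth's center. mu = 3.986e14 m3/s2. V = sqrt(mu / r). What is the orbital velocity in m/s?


V = sqrt(3.986e14 / 6601000) = 7771 m/s

7771 m/s


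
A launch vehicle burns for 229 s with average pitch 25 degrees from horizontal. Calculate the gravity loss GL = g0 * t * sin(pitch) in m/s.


GL = 9.81 * 229 * sin(25 deg) = 949 m/s

949 m/s


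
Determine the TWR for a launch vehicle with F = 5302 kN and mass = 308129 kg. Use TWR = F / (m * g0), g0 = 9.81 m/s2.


TWR = 5302000 / (308129 * 9.81) = 1.75

1.75


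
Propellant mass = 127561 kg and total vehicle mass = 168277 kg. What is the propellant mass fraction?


PMF = 127561 / 168277 = 0.758

0.758


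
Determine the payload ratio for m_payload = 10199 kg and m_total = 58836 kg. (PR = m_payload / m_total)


PR = 10199 / 58836 = 0.1733

0.1733


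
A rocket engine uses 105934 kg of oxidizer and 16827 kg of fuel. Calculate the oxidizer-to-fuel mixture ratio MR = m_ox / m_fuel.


MR = 105934 / 16827 = 6.3

6.3


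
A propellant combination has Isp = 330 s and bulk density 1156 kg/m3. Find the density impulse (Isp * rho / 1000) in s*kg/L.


rho*Isp = 330 * 1156 / 1000 = 381 s*kg/L

381 s*kg/L


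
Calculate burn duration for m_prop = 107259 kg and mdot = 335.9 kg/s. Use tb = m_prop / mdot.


tb = 107259 / 335.9 = 319.3 s

319.3 s


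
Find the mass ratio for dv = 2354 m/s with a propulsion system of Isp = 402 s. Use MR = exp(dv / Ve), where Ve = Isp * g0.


Ve = 402 * 9.81 = 3943.62 m/s
MR = exp(2354 / 3943.62) = 1.817

1.817


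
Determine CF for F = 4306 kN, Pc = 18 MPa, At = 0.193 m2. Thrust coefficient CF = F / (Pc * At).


CF = 4306000 / (18e6 * 0.193) = 1.24

1.24


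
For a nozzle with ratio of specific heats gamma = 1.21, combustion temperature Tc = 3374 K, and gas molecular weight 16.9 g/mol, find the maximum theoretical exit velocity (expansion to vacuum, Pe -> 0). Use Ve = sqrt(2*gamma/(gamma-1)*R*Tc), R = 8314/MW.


R = 8314 / 16.9 = 491.95 J/(kg.K)
Ve = sqrt(2 * 1.21 / (1.21 - 1) * 491.95 * 3374) = 4374 m/s

4374 m/s


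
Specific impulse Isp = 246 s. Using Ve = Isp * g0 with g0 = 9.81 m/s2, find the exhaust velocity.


Ve = Isp * g0 = 246 * 9.81 = 2413.3 m/s

2413.3 m/s


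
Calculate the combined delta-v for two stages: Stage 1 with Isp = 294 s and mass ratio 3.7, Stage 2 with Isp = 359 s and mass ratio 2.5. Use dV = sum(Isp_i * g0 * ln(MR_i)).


dV1 = 294 * 9.81 * ln(3.7) = 3773.4 m/s
dV2 = 359 * 9.81 * ln(2.5) = 3227.0 m/s
Total dV = 3773.4 + 3227.0 = 7000.4 m/s ~ 7000 m/s

7000 m/s


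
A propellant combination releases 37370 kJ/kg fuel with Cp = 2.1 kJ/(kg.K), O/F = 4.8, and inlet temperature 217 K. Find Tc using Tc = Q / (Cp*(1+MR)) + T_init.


Tc = 37370 / (2.1 * (1 + 4.8)) + 217 = 3285 K

3285 K


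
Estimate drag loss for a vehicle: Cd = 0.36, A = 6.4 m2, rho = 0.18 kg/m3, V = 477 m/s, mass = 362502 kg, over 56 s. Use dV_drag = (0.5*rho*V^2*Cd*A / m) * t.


D = 0.5 * 0.18 * 477^2 * 0.36 * 6.4 = 47180.41 N
a = 47180.41 / 362502 = 0.1302 m/s2
dV = 0.1302 * 56 = 7.3 m/s

7.3 m/s


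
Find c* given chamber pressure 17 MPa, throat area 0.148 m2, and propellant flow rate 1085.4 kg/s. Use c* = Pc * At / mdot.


c* = 17e6 * 0.148 / 1085.4 = 2318 m/s

2318 m/s


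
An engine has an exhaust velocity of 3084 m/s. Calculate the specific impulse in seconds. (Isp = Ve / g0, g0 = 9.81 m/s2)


Isp = Ve / g0 = 3084 / 9.81 = 314.4 s

314.4 s


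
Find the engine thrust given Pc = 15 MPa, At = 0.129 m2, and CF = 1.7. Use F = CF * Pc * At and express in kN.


F = 1.7 * 15e6 * 0.129 = 3.2895e+06 N = 3289.5 kN

3289.5 kN


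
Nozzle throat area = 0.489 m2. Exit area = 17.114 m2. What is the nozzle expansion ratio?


AR = 17.114 / 0.489 = 35.0

35.0


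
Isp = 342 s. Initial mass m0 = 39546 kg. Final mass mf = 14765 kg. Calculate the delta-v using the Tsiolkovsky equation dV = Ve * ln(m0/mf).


Ve = 342 * 9.81 = 3355.02 m/s
dV = 3355.02 * ln(39546/14765) = 3305 m/s

3305 m/s


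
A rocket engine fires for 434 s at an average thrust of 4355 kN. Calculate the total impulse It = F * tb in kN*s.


It = 4355 * 434 = 1890070 kN*s

1890070 kN*s


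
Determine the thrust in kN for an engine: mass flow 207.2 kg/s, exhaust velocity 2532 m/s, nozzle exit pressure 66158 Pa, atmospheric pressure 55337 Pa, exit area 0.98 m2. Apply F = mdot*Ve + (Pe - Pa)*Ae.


F = 207.2 * 2532 + (66158 - 55337) * 0.98 = 535235.0 N = 535.2 kN

535.2 kN


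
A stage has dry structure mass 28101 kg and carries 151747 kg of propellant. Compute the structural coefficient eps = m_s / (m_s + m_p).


eps = 28101 / (28101 + 151747) = 0.1562

0.1562


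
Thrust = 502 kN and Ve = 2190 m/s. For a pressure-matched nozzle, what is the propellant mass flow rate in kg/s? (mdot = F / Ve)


mdot = F / Ve = 502000 / 2190 = 229.2 kg/s

229.2 kg/s


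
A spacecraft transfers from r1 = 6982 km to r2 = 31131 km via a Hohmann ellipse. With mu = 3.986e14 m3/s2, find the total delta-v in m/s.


V1 = sqrt(mu/r1) = 7555.77 m/s
dV1 = V1*(sqrt(2*r2/(r1+r2)) - 1) = 2101.48 m/s
V2 = sqrt(mu/r2) = 3578.26 m/s
dV2 = V2*(1 - sqrt(2*r1/(r1+r2))) = 1412.35 m/s
Total dV = 3514 m/s

3514 m/s


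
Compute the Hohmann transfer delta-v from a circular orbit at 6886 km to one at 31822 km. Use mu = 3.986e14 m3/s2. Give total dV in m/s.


V1 = sqrt(mu/r1) = 7608.26 m/s
dV1 = V1*(sqrt(2*r2/(r1+r2)) - 1) = 2147.56 m/s
V2 = sqrt(mu/r2) = 3539.2 m/s
dV2 = V2*(1 - sqrt(2*r1/(r1+r2))) = 1428.13 m/s
Total dV = 3576 m/s

3576 m/s


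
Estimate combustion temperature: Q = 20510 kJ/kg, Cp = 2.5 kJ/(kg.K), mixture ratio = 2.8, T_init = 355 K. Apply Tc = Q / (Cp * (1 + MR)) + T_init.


Tc = 20510 / (2.5 * (1 + 2.8)) + 355 = 2514 K

2514 K


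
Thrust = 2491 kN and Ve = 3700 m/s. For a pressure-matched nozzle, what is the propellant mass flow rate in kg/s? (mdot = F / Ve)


mdot = F / Ve = 2491000 / 3700 = 673.2 kg/s

673.2 kg/s


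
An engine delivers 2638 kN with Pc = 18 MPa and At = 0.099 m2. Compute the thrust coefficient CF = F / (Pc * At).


CF = 2638000 / (18e6 * 0.099) = 1.48

1.48


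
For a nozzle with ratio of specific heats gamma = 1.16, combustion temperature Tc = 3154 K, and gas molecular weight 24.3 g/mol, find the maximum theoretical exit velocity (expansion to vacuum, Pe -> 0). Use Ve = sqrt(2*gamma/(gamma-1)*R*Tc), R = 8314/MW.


R = 8314 / 24.3 = 342.14 J/(kg.K)
Ve = sqrt(2 * 1.16 / (1.16 - 1) * 342.14 * 3154) = 3956 m/s

3956 m/s


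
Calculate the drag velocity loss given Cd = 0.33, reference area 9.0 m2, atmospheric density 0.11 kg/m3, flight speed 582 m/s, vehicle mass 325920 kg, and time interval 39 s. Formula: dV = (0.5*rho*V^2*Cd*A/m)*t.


D = 0.5 * 0.11 * 582^2 * 0.33 * 9.0 = 55330.57 N
a = 55330.57 / 325920 = 0.1698 m/s2
dV = 0.1698 * 39 = 6.6 m/s

6.6 m/s


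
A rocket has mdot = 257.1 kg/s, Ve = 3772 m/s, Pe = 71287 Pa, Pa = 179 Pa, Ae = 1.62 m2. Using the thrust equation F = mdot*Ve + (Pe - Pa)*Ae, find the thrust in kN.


F = 257.1 * 3772 + (71287 - 179) * 1.62 = 1.0850e+06 N = 1085.0 kN

1085.0 kN


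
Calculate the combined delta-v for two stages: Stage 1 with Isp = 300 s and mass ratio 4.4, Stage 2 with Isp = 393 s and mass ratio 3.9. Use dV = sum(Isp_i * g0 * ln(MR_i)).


dV1 = 300 * 9.81 * ln(4.4) = 4360.4 m/s
dV2 = 393 * 9.81 * ln(3.9) = 5247.0 m/s
Total dV = 4360.4 + 5247.0 = 9607.4 m/s ~ 9607 m/s

9607 m/s


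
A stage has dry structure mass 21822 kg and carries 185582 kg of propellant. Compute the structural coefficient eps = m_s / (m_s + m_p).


eps = 21822 / (21822 + 185582) = 0.1052

0.1052


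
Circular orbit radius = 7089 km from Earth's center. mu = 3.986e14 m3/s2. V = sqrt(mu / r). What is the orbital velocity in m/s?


V = sqrt(3.986e14 / 7089000) = 7499 m/s

7499 m/s


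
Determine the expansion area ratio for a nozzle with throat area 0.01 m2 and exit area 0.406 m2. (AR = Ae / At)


AR = 0.406 / 0.01 = 40.6

40.6


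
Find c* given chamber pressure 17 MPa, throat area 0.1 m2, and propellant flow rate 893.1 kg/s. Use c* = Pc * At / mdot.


c* = 17e6 * 0.1 / 893.1 = 1903 m/s

1903 m/s


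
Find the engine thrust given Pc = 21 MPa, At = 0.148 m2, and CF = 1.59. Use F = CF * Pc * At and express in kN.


F = 1.59 * 21e6 * 0.148 = 4.9417e+06 N = 4941.7 kN

4941.7 kN
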